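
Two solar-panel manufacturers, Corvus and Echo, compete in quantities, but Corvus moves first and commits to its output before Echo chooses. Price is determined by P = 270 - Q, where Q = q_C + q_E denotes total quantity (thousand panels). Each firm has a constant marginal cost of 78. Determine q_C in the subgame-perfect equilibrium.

96

The follower Echo best-responds to any q_C: π_E = (270 - Q)q_E - 78q_E.
∂π_E/∂q_E = 192 - q_C - 2q_E = 0 gives the reaction function q_E = (192 - q_C)/2.
Corvus substitutes q_E(q_C) into its own profit: π_C = q_C(270 - q_C - (192 - q_C)/2) - 78q_C = (174 - (1/2)q_C)q_C - 78q_C.
The leader's first-order condition 96 - q_C = 0 yields q_C = 96.
Then q_E = (192 - 96)/2 = 48.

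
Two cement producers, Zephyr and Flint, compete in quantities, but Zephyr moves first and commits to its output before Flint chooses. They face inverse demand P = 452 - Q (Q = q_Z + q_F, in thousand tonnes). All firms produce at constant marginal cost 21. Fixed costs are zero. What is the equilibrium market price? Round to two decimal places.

The follower Flint best-responds to any q_Z: π_F = (452 - Q)q_F - 21q_F.
Follower FOC: 431 - q_Z - 2q_F = 0, so q_F(q_Z) = (431 - q_Z)/2.
Zephyr substitutes q_F(q_Z) into its own profit: π_Z = q_Z(452 - q_Z - (431 - q_Z)/2) - 21q_Z = (473/2 - (1/2)q_Z)q_Z - 21q_Z.
The leader's first-order condition 431/2 - q_Z = 0 yields q_Z = 431/2.
Then q_F = (431 - 431/2)/2 = 431/4.
Total output Q = 1293/4, so price P = 452 - 1293/4 = 515/4.

128.75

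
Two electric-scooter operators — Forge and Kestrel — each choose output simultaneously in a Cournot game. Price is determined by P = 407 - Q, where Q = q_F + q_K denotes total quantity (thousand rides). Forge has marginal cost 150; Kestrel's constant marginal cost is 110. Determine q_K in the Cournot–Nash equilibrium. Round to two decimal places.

112.33

Forge's profit: π_F = (407 - Q)q_F - (150q_F). Setting ∂π_F/∂q_F = 0: 257 - 2q_F - (q_K) = 0.
Kestrel's first-order condition: 297 - 2q_K - (q_F) = 0.
Rearranging gives the reaction functions q_F = (257 - q_K)/2 and q_K = (297 - q_F)/2.
Substituting one into the other gives q_F = 217/3 and q_K = 337/3.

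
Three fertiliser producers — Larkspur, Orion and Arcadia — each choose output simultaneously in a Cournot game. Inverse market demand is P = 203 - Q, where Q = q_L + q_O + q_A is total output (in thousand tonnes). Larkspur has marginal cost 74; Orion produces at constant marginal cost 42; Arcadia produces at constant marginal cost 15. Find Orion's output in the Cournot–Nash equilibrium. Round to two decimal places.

41.50

Larkspur's profit: π_L = (203 - Q)q_L - (74q_L). Setting ∂π_L/∂q_L = 0: 129 - 2q_L - (q_O + q_A) = 0.
Orion's profit: π_O = (203 - Q)q_O - (42q_O). Setting ∂π_O/∂q_O = 0: 161 - 2q_O - (q_L + q_A) = 0.
Arcadia's first-order condition: 188 - 2q_A - (q_L + q_O) = 0.
Summing all 3 equations gives 478 − 4Q = 0, hence Q = 239/2.
Back-substituting: q_L = (129 − 239/2) = 19/2, q_O = (161 − 239/2) = 83/2, q_A = (188 − 239/2) = 137/2.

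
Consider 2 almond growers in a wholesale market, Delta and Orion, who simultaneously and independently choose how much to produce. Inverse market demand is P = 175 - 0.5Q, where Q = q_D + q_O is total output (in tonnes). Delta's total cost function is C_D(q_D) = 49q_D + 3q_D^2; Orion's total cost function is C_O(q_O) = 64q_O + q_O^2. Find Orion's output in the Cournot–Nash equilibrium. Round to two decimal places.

34.41

Delta's profit: π_D = (175 - 0.5Q)q_D - (49q_D + 3q_D²). Setting ∂π_D/∂q_D = 0: 126 - 7q_D - (1/2)(q_O) = 0.
Orion's profit: π_O = (175 - 0.5Q)q_O - (64q_O + q_O²). Setting ∂π_O/∂q_O = 0: 111 - 3q_O - (1/2)(q_D) = 0.
So q_D = (126 - (1/2)q_O)/7 and q_O = (111 - (1/2)q_D)/3.
Substituting one into the other gives q_D = 1290/83 and q_O = 34.4096.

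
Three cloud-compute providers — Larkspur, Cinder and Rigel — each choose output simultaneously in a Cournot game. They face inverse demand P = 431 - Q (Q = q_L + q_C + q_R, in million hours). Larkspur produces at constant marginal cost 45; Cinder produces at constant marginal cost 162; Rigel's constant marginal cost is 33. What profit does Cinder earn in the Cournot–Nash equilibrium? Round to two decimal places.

Larkspur's profit: π_L = (431 - Q)q_L - (45q_L). Setting ∂π_L/∂q_L = 0: 386 - 2q_L - (q_C + q_R) = 0.
Cinder's first-order condition: 269 - 2q_C - (q_L + q_R) = 0.
Rigel's profit: π_R = (431 - Q)q_R - (33q_R). Setting ∂π_R/∂q_R = 0: 398 - 2q_R - (q_L + q_C) = 0.
Summing all 3 equations gives 1053 − 4Q = 0, hence Q = 1053/4.
Back-substituting: q_L = (386 − 1053/4) = 491/4, q_C = (269 − 1053/4) = 23/4, q_R = (398 − 1053/4) = 539/4.
Price P = 431 - 1053/4 = 671/4.
Cinder's profit: (671/4 - 162)·(23/4) = 529/16.

33.06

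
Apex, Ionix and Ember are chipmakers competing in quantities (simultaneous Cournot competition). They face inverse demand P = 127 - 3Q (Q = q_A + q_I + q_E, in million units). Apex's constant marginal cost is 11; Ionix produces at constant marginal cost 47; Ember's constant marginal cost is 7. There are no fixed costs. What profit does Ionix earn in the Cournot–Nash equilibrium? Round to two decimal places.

Apex's profit: π_A = (127 - 3Q)q_A - (11q_A). Setting ∂π_A/∂q_A = 0: 116 - 6q_A - 3(q_I + q_E) = 0.
Ionix's first-order condition: 80 - 6q_I - 3(q_A + q_E) = 0.
Ember's first-order condition: 120 - 6q_E - 3(q_A + q_I) = 0.
Adding the 3 conditions: 316 − 6Q − 6Q = 0, i.e. Q = 79/3.
Back-substituting: q_A = (116 − 79)/3 = 37/3, q_I = (80 − 79)/3 = 1/3, q_E = (120 − 79)/3 = 41/3.
Price P = 127 - 3·(79/3) = 48.
Ionix's profit: (48 - 47)·(1/3) = 1/3.

0.33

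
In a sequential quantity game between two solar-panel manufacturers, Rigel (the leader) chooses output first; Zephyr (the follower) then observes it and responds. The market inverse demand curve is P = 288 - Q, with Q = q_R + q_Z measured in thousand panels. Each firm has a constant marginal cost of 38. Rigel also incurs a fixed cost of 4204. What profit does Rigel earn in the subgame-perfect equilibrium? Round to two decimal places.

3608.50

Solve by backward induction. Given q_R, the follower Zephyr maximises π_Z = (288 - q_R - q_Z)q_Z - 38q_Z.
Setting the follower's marginal profit to zero, 250 - q_R - 2q_Z = 0, i.e. q_Z = (250 - q_R)/2.
The leader anticipates this reaction. Substituting into P = 288 - Q gives P = 163 - (1/2)q_R, so π_R = (163 - (1/2)q_R)q_R - 38q_R.
Maximising: ∂π_R/∂q_R = 125 - q_R = 0, giving q_R = 125.
Then q_Z = (250 - 125)/2 = 125/2.
Price P = 288 - 375/2 = 201/2.
Rigel's profit: (201/2 - 38)·125 - 4204 = 3608.5000.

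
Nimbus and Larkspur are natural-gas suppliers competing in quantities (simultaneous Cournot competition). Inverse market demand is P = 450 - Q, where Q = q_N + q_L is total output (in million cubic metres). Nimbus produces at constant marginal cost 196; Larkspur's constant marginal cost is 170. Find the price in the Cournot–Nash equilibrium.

272

Nimbus's profit: π_N = (450 - Q)q_N - (196q_N). Setting ∂π_N/∂q_N = 0: 254 - 2q_N - (q_L) = 0.
Larkspur's first-order condition: 280 - 2q_L - (q_N) = 0.
Best responses: q_N = (254 - q_L)/2, q_L = (280 - q_N)/2.
Solving the pair: q_N = 76, q_L = 102.
Total output Q = 178, so price P = 450 - 178 = 272.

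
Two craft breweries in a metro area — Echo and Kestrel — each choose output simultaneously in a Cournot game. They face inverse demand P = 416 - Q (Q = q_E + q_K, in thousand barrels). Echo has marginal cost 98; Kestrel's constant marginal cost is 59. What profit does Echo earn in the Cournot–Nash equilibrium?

8649

Echo's profit: π_E = (416 - Q)q_E - (98q_E). Setting ∂π_E/∂q_E = 0: 318 - 2q_E - (q_K) = 0.
Kestrel's profit: π_K = (416 - Q)q_K - (59q_K). Setting ∂π_K/∂q_K = 0: 357 - 2q_K - (q_E) = 0.
So q_E = (318 - q_K)/2 and q_K = (357 - q_E)/2.
Substituting one into the other gives q_E = 93 and q_K = 132.
Price P = 416 - 225 = 191.
Echo's profit: (191 - 98)·93 = 8649.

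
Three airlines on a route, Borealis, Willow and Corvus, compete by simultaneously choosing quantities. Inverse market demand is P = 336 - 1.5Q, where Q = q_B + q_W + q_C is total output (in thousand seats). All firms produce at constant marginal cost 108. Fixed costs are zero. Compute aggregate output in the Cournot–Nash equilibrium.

114

A representative firm's profit is π_i = q_i(336 - 1.5Q) - 108q_i.
First-order condition (treating rivals' output as given): 228 - 3q_i - (3/2)·Σ_{j≠i} q_j = 0.
With identical firms every q_j equals q_i, so Σ_{j≠i} q_j = 2q_i and 228 = 6q_i, giving q_i = 38.
Total output Q = 38 + 38 + 38 = 114.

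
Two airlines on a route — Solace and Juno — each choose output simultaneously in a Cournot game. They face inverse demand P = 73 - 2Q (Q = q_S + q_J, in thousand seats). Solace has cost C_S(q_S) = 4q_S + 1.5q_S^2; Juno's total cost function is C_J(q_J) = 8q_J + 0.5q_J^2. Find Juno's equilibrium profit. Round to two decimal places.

Solace's profit: π_S = (73 - 2Q)q_S - (4q_S + (3/2)q_S²). Setting ∂π_S/∂q_S = 0: 69 - 7q_S - 2(q_J) = 0.
Juno's first-order condition: 65 - 5q_J - 2(q_S) = 0.
So q_S = (69 - 2q_J)/7 and q_J = (65 - 2q_S)/5.
Solving the pair: q_S = 215/31, q_J = 317/31.
Price P = 73 - 2·(532/31) = 1199/31.
Juno's profit: (1199/31)·(317/31) - 8·(317/31) - (1/2)(317/31)² = 261.4178.

261.42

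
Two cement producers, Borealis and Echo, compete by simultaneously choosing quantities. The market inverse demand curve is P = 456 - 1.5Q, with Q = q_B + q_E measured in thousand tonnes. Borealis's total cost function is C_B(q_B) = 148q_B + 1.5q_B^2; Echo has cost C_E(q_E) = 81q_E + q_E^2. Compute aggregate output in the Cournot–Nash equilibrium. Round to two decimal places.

Borealis's profit: π_B = (456 - 1.5Q)q_B - (148q_B + (3/2)q_B²). Setting ∂π_B/∂q_B = 0: 308 - 6q_B - (3/2)(q_E) = 0.
Echo's first-order condition: 375 - 5q_E - (3/2)(q_B) = 0.
So q_B = (308 - (3/2)q_E)/6 and q_E = (375 - (3/2)q_B)/5.
Substituting one into the other gives q_B = 35.2252 and q_E = 64.4324.
Total output Q = 35.2252 + 64.4324 = 99.6577.

99.66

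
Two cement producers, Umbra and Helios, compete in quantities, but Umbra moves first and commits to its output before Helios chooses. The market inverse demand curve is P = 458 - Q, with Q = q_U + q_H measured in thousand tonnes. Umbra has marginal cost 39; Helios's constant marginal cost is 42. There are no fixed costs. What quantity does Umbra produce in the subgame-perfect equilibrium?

Solve by backward induction. Given q_U, the follower Helios maximises π_H = (458 - q_U - q_H)q_H - 42q_H.
∂π_H/∂q_H = 416 - q_U - 2q_H = 0 gives the reaction function q_H = (416 - q_U)/2.
Umbra substitutes q_H(q_U) into its own profit: π_U = q_U(458 - q_U - (416 - q_U)/2) - 39q_U = (250 - (1/2)q_U)q_U - 39q_U.
The leader's first-order condition 211 - q_U = 0 yields q_U = 211.
Then q_H = (416 - 211)/2 = 205/2.

211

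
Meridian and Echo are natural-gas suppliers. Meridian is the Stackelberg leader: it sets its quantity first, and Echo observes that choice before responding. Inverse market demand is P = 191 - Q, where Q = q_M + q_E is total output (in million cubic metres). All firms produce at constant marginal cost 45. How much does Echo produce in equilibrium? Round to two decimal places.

The follower Echo best-responds to any q_M: π_E = (191 - Q)q_E - 45q_E.
Follower FOC: 146 - q_M - 2q_E = 0, so q_E(q_M) = (146 - q_M)/2.
The leader anticipates this reaction. Substituting into P = 191 - Q gives P = 118 - (1/2)q_M, so π_M = (118 - (1/2)q_M)q_M - 45q_M.
Maximising: ∂π_M/∂q_M = 73 - q_M = 0, giving q_M = 73.
Then q_E = (146 - 73)/2 = 73/2.

36.50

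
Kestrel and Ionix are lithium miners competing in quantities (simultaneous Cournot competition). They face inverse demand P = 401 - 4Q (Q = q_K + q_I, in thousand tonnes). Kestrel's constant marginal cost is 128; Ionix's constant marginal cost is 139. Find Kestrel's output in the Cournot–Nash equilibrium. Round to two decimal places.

23.67

Kestrel's profit: π_K = (401 - 4Q)q_K - (128q_K). Setting ∂π_K/∂q_K = 0: 273 - 8q_K - 4(q_I) = 0.
Ionix's profit: π_I = (401 - 4Q)q_I - (139q_I). Setting ∂π_I/∂q_I = 0: 262 - 8q_I - 4(q_K) = 0.
So q_K = (273 - 4q_I)/8 and q_I = (262 - 4q_K)/8.
Substituting one into the other gives q_K = 71/3 and q_I = 251/12.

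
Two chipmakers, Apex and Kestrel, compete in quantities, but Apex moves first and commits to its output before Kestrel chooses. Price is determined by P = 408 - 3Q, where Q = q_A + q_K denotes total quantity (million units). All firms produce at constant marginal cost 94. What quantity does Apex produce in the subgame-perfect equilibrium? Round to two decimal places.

The follower Kestrel best-responds to any q_A: π_K = (408 - 3Q)q_K - 94q_K.
∂π_K/∂q_K = 314 - 3q_A - 6q_K = 0 gives the reaction function q_K = (314 - 3q_A)/6.
The leader anticipates this reaction. Substituting into P = 408 - 3Q gives P = 251 - (3/2)q_A, so π_A = (251 - (3/2)q_A)q_A - 94q_A.
Maximising: ∂π_A/∂q_A = 157 - 3q_A = 0, giving q_A = 157/3.
Then q_K = (314 - 3·(157/3))/6 = 157/6.

52.33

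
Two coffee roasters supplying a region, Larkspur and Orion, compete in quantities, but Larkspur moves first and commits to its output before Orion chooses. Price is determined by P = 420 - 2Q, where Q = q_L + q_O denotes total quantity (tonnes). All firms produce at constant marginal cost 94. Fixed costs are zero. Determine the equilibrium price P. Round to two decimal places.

175.50

The follower Orion best-responds to any q_L: π_O = (420 - 2Q)q_O - 94q_O.
Setting the follower's marginal profit to zero, 326 - 2q_L - 4q_O = 0, i.e. q_O = (326 - 2q_L)/4.
The leader anticipates this reaction. Substituting into P = 420 - 2Q gives P = 257 - q_L, so π_L = (257 - q_L)q_L - 94q_L.
Leader FOC: 163 - 2q_L = 0, so q_L = 163/2.
Then q_O = (326 - 2·(163/2))/4 = 163/4.
Total output Q = 489/4, so price P = 420 - 2·(489/4) = 351/2.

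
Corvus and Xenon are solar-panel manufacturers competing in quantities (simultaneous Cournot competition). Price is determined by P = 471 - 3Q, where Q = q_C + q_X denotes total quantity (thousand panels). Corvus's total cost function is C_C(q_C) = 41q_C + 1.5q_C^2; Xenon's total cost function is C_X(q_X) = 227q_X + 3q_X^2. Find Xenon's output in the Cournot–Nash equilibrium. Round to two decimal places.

Corvus's profit: π_C = (471 - 3Q)q_C - (41q_C + (3/2)q_C²). Setting ∂π_C/∂q_C = 0: 430 - 9q_C - 3(q_X) = 0.
Xenon's profit: π_X = (471 - 3Q)q_X - (227q_X + 3q_X²). Setting ∂π_X/∂q_X = 0: 244 - 12q_X - 3(q_C) = 0.
So q_C = (430 - 3q_X)/9 and q_X = (244 - 3q_C)/12.
Substituting one into the other gives q_C = 492/11 and q_X = 302/33.

9.15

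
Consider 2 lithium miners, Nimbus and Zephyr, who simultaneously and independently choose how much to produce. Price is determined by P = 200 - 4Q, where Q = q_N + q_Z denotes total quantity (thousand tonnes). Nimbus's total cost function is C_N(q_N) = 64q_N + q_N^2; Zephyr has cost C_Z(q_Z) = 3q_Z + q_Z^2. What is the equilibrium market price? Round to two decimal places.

Nimbus's profit: π_N = (200 - 4Q)q_N - (64q_N + q_N²). Setting ∂π_N/∂q_N = 0: 136 - 10q_N - 4(q_Z) = 0.
Zephyr's first-order condition: 197 - 10q_Z - 4(q_N) = 0.
So q_N = (136 - 4q_Z)/10 and q_Z = (197 - 4q_N)/10.
Substituting one into the other gives q_N = 143/21 and q_Z = 713/42.
Total output Q = 333/14, so price P = 200 - 4·(333/14) = 734/7.

104.86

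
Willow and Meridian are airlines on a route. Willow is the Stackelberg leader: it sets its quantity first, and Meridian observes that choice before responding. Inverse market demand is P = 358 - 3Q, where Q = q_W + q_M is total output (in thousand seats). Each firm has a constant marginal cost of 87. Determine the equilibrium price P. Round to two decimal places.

154.75

The follower Meridian best-responds to any q_W: π_M = (358 - 3Q)q_M - 87q_M.
Setting the follower's marginal profit to zero, 271 - 3q_W - 6q_M = 0, i.e. q_M = (271 - 3q_W)/6.
Willow substitutes q_M(q_W) into its own profit: π_W = q_W(358 - 3q_W - (271 - 3q_W)/2) - 87q_W = (445/2 - (3/2)q_W)q_W - 87q_W.
Maximising: ∂π_W/∂q_W = 271/2 - 3q_W = 0, giving q_W = 271/6.
Then q_M = (271 - 3·(271/6))/6 = 271/12.
Total output Q = 271/4, so price P = 358 - 3·(271/4) = 619/4.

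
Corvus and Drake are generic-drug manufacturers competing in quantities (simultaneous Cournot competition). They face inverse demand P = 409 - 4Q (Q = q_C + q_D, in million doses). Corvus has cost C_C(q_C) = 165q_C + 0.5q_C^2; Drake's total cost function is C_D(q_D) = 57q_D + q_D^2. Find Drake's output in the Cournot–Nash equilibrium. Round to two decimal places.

29.62

Corvus's profit: π_C = (409 - 4Q)q_C - (165q_C + (1/2)q_C²). Setting ∂π_C/∂q_C = 0: 244 - 9q_C - 4(q_D) = 0.
Drake's first-order condition: 352 - 10q_D - 4(q_C) = 0.
So q_C = (244 - 4q_D)/9 and q_D = (352 - 4q_C)/10.
Solving the pair: q_C = 516/37, q_D = 1096/37.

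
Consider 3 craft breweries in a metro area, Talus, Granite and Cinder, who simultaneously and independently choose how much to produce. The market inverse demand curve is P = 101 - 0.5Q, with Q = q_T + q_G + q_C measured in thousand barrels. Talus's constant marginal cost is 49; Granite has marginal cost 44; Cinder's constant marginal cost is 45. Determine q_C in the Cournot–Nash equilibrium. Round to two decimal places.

Talus's profit: π_T = (101 - 0.5Q)q_T - (49q_T). Setting ∂π_T/∂q_T = 0: 52 - q_T - (1/2)(q_G + q_C) = 0.
Granite's profit: π_G = (101 - 0.5Q)q_G - (44q_G). Setting ∂π_G/∂q_G = 0: 57 - q_G - (1/2)(q_T + q_C) = 0.
Cinder's first-order condition: 56 - q_C - (1/2)(q_T + q_G) = 0.
Summing all 3 equations gives 165 − 2Q = 0, hence Q = 165/2.
Back-substituting: q_T = (52 − 165/4)/(1/2) = 43/2, q_G = (57 − 165/4)/(1/2) = 63/2, q_C = (56 − 165/4)/(1/2) = 59/2.

29.50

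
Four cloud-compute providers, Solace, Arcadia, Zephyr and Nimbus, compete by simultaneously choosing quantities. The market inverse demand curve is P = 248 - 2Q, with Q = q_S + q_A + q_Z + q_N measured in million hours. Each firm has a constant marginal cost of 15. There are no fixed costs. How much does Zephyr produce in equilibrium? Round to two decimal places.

23.30

A representative firm's profit is π_i = q_i(248 - 2Q) - 15q_i.
First-order condition (treating rivals' output as given): 233 - 4q_i - 2·Σ_{j≠i} q_j = 0.
With identical firms every q_j equals q_i, so Σ_{j≠i} q_j = 3q_i and 233 = 10q_i, giving q_i = 233/10.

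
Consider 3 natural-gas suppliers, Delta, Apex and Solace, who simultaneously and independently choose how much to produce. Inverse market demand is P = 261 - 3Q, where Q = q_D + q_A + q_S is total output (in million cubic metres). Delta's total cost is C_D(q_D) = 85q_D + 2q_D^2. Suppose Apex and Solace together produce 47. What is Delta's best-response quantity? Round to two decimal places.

With rivals' combined output fixed at 47, Delta's profit is π_D = (261 - 3·47 - 3q_D)q_D - (85q_D + 2q_D²) = (120 - 3q_D)q_D - (85q_D + 2q_D²).
∂π_D/∂q_D = 35 - 10q_D = 0, so q_D = 7/2.

3.50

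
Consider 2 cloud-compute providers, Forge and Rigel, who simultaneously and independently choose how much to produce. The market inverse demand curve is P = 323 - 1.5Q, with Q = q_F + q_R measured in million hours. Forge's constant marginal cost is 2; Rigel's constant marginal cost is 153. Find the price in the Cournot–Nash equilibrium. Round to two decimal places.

159.33

Forge's profit: π_F = (323 - 1.5Q)q_F - (2q_F). Setting ∂π_F/∂q_F = 0: 321 - 3q_F - (3/2)(q_R) = 0.
Rigel's profit: π_R = (323 - 1.5Q)q_R - (153q_R). Setting ∂π_R/∂q_R = 0: 170 - 3q_R - (3/2)(q_F) = 0.
Rearranging gives the reaction functions q_F = (321 - (3/2)q_R)/3 and q_R = (170 - (3/2)q_F)/3.
Substituting one into the other gives q_F = 944/9 and q_R = 38/9.
Total output Q = 982/9, so price P = 323 - (3/2)·(982/9) = 478/3.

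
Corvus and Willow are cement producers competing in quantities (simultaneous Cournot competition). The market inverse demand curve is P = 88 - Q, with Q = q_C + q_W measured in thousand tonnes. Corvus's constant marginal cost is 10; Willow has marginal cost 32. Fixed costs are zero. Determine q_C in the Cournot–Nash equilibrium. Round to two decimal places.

33.33

Corvus's profit: π_C = (88 - Q)q_C - (10q_C). Setting ∂π_C/∂q_C = 0: 78 - 2q_C - (q_W) = 0.
Willow's first-order condition: 56 - 2q_W - (q_C) = 0.
Best responses: q_C = (78 - q_W)/2, q_W = (56 - q_C)/2.
Substituting one into the other gives q_C = 100/3 and q_W = 34/3.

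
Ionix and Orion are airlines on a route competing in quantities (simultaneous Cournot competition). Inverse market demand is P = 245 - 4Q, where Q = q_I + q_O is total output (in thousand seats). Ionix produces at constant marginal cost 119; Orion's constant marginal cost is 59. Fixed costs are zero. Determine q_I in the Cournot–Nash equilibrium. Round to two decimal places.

5.50

Ionix's profit: π_I = (245 - 4Q)q_I - (119q_I). Setting ∂π_I/∂q_I = 0: 126 - 8q_I - 4(q_O) = 0.
Orion's profit: π_O = (245 - 4Q)q_O - (59q_O). Setting ∂π_O/∂q_O = 0: 186 - 8q_O - 4(q_I) = 0.
Best responses: q_I = (126 - 4q_O)/8, q_O = (186 - 4q_I)/8.
Substituting one into the other gives q_I = 11/2 and q_O = 41/2.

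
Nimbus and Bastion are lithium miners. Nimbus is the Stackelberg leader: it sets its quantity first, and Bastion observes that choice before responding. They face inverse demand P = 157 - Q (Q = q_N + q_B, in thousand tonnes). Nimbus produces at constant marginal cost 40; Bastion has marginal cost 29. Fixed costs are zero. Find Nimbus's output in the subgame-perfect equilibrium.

Solve by backward induction. Given q_N, the follower Bastion maximises π_B = (157 - q_N - q_B)q_B - 29q_B.
Follower FOC: 128 - q_N - 2q_B = 0, so q_B(q_N) = (128 - q_N)/2.
Nimbus substitutes q_B(q_N) into its own profit: π_N = q_N(157 - q_N - (128 - q_N)/2) - 40q_N = (93 - (1/2)q_N)q_N - 40q_N.
Maximising: ∂π_N/∂q_N = 53 - q_N = 0, giving q_N = 53.
Then q_B = (128 - 53)/2 = 75/2.

53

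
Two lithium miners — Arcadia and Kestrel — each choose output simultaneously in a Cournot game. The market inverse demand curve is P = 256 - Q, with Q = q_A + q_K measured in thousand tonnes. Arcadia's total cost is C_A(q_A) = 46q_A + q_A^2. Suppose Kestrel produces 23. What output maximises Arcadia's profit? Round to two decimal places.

46.75

With the rival's output fixed at 23, Arcadia's profit is π_A = (256 - 23 - q_A)q_A - (46q_A + q_A²) = (233 - q_A)q_A - (46q_A + q_A²).
∂π_A/∂q_A = 187 - 4q_A = 0, so q_A = 187/4.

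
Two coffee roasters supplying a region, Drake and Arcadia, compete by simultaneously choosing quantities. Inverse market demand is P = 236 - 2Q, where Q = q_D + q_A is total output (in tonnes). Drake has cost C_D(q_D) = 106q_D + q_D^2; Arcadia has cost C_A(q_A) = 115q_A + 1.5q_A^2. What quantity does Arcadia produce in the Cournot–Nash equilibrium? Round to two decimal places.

Drake's profit: π_D = (236 - 2Q)q_D - (106q_D + q_D²). Setting ∂π_D/∂q_D = 0: 130 - 6q_D - 2(q_A) = 0.
Arcadia's profit: π_A = (236 - 2Q)q_A - (115q_A + (3/2)q_A²). Setting ∂π_A/∂q_A = 0: 121 - 7q_A - 2(q_D) = 0.
Rearranging gives the reaction functions q_D = (130 - 2q_A)/6 and q_A = (121 - 2q_D)/7.
Substituting one into the other gives q_D = 334/19 and q_A = 233/19.

12.26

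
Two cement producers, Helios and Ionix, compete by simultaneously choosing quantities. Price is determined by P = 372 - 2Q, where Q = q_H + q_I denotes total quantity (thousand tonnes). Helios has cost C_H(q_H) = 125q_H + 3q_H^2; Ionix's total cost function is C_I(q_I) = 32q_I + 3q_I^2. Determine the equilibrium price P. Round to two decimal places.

Helios's profit: π_H = (372 - 2Q)q_H - (125q_H + 3q_H²). Setting ∂π_H/∂q_H = 0: 247 - 10q_H - 2(q_I) = 0.
Ionix's profit: π_I = (372 - 2Q)q_I - (32q_I + 3q_I²). Setting ∂π_I/∂q_I = 0: 340 - 10q_I - 2(q_H) = 0.
Best responses: q_H = (247 - 2q_I)/10, q_I = (340 - 2q_H)/10.
Solving the pair: q_H = 895/48, q_I = 1453/48.
Total output Q = 587/12, so price P = 372 - 2·(587/12) = 1645/6.

274.17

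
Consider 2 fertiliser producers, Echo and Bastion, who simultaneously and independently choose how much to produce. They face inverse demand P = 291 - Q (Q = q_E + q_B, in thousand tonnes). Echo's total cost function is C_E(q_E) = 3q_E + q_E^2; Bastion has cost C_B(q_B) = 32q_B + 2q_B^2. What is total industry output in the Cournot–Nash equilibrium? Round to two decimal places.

96.39

Echo's profit: π_E = (291 - Q)q_E - (3q_E + q_E²). Setting ∂π_E/∂q_E = 0: 288 - 4q_E - (q_B) = 0.
Bastion's first-order condition: 259 - 6q_B - (q_E) = 0.
Rearranging gives the reaction functions q_E = (288 - q_B)/4 and q_B = (259 - q_E)/6.
Substituting one into the other gives q_E = 1469/23 and q_B = 748/23.
Total output Q = 1469/23 + 748/23 = 96.3913.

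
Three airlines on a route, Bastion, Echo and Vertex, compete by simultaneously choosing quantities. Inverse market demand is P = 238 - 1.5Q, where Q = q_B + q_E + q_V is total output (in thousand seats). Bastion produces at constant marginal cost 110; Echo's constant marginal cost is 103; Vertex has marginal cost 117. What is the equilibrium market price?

Bastion's profit: π_B = (238 - 1.5Q)q_B - (110q_B). Setting ∂π_B/∂q_B = 0: 128 - 3q_B - (3/2)(q_E + q_V) = 0.
Echo's profit: π_E = (238 - 1.5Q)q_E - (103q_E). Setting ∂π_E/∂q_E = 0: 135 - 3q_E - (3/2)(q_B + q_V) = 0.
Vertex's profit: π_V = (238 - 1.5Q)q_V - (117q_V). Setting ∂π_V/∂q_V = 0: 121 - 3q_V - (3/2)(q_B + q_E) = 0.
Adding the 3 conditions: 384 − 3Q − 3Q = 0, i.e. Q = 64.
Back-substituting: q_B = (128 − 96)/(3/2) = 64/3, q_E = (135 − 96)/(3/2) = 26, q_V = (121 − 96)/(3/2) = 50/3.
Total output Q = 64, so price P = 238 - (3/2)·64 = 142.

142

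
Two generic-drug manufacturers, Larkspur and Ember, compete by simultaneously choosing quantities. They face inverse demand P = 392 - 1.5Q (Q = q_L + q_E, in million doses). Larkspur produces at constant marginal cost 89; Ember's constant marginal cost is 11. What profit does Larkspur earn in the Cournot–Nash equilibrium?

3750

Larkspur's profit: π_L = (392 - 1.5Q)q_L - (89q_L). Setting ∂π_L/∂q_L = 0: 303 - 3q_L - (3/2)(q_E) = 0.
Ember's first-order condition: 381 - 3q_E - (3/2)(q_L) = 0.
Rearranging gives the reaction functions q_L = (303 - (3/2)q_E)/3 and q_E = (381 - (3/2)q_L)/3.
Substituting one into the other gives q_L = 50 and q_E = 102.
Price P = 392 - (3/2)·152 = 164.
Larkspur's profit: (164 - 89)·50 = 3750.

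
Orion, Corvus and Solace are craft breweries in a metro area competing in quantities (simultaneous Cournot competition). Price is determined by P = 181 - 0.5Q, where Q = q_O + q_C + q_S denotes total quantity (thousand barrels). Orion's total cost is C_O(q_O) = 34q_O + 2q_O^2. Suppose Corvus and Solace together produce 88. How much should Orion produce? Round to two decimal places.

With rivals' combined output fixed at 88, Orion's profit is π_O = (181 - (1/2)·88 - (1/2)q_O)q_O - (34q_O + 2q_O²) = (137 - (1/2)q_O)q_O - (34q_O + 2q_O²).
∂π_O/∂q_O = 103 - 5q_O = 0, so q_O = 103/5.

20.60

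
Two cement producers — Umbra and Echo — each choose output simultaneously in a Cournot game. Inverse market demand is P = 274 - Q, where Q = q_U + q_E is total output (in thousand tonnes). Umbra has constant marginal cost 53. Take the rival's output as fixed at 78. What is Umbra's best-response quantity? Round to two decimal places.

With the rival's output fixed at 78, Umbra's profit is π_U = (274 - 78 - q_U)q_U - (53q_U) = (196 - q_U)q_U - (53q_U).
∂π_U/∂q_U = 143 - 2q_U = 0, so q_U = 143/2.

71.50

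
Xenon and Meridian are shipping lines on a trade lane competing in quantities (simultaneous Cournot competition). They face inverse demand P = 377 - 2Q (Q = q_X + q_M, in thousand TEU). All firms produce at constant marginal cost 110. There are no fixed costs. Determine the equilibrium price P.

199

A representative firm's profit is π_i = q_i(377 - 2Q) - 110q_i.
Setting ∂π_i/∂q_i = 0 with rivals' quantities fixed: 267 - 4q_i - 2q_j = 0.
With identical firms every q_j equals q_i, so q_j = q_i and 267 = 6q_i, giving q_i = 89/2.
Total output Q = 89, so price P = 377 - 2·89 = 199.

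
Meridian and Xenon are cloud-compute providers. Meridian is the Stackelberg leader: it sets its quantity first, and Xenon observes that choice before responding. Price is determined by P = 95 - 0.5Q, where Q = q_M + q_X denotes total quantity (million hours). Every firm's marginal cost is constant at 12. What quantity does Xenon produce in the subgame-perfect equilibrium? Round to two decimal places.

41.50

The follower Xenon best-responds to any q_M: π_X = (95 - 0.5Q)q_X - 12q_X.
Setting the follower's marginal profit to zero, 83 - (1/2)q_M - q_X = 0, i.e. q_X = (83 - (1/2)q_M).
Meridian substitutes q_X(q_M) into its own profit: π_M = q_M(95 - (1/2)q_M - (83 - (1/2)q_M)/2) - 12q_M = (107/2 - (1/4)q_M)q_M - 12q_M.
The leader's first-order condition 83/2 - (1/2)q_M = 0 yields q_M = 83.
Then q_X = (83 - (1/2)·83) = 83/2.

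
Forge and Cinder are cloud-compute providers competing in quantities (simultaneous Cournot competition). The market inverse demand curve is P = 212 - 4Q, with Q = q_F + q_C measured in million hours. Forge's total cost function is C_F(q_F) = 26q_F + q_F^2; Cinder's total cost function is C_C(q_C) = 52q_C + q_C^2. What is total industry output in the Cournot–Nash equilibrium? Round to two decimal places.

Forge's profit: π_F = (212 - 4Q)q_F - (26q_F + q_F²). Setting ∂π_F/∂q_F = 0: 186 - 10q_F - 4(q_C) = 0.
Cinder's profit: π_C = (212 - 4Q)q_C - (52q_C + q_C²). Setting ∂π_C/∂q_C = 0: 160 - 10q_C - 4(q_F) = 0.
Rearranging gives the reaction functions q_F = (186 - 4q_C)/10 and q_C = (160 - 4q_F)/10.
Substituting one into the other gives q_F = 305/21 and q_C = 214/21.
Total output Q = 305/21 + 214/21 = 173/7.

24.71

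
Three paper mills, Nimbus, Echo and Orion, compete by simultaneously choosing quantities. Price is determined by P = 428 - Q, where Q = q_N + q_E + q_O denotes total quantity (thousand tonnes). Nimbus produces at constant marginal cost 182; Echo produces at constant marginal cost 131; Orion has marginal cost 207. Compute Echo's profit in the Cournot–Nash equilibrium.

Nimbus's profit: π_N = (428 - Q)q_N - (182q_N). Setting ∂π_N/∂q_N = 0: 246 - 2q_N - (q_E + q_O) = 0.
Echo's profit: π_E = (428 - Q)q_E - (131q_E). Setting ∂π_E/∂q_E = 0: 297 - 2q_E - (q_N + q_O) = 0.
Orion's first-order condition: 221 - 2q_O - (q_N + q_E) = 0.
Adding the 3 conditions: 764 − 2Q − 2Q = 0, i.e. Q = 191.
Back-substituting: q_N = (246 − 191) = 55, q_E = (297 − 191) = 106, q_O = (221 − 191) = 30.
Price P = 428 - 191 = 237.
Echo's profit: (237 - 131)·106 = 11236.

11236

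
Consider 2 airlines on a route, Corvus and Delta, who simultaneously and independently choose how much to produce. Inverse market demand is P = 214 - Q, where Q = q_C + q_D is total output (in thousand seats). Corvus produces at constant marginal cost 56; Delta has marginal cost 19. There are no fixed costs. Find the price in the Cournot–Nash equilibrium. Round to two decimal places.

Corvus's profit: π_C = (214 - Q)q_C - (56q_C). Setting ∂π_C/∂q_C = 0: 158 - 2q_C - (q_D) = 0.
Delta's profit: π_D = (214 - Q)q_D - (19q_D). Setting ∂π_D/∂q_D = 0: 195 - 2q_D - (q_C) = 0.
Best responses: q_C = (158 - q_D)/2, q_D = (195 - q_C)/2.
Substituting one into the other gives q_C = 121/3 and q_D = 232/3.
Total output Q = 353/3, so price P = 214 - 353/3 = 289/3.

96.33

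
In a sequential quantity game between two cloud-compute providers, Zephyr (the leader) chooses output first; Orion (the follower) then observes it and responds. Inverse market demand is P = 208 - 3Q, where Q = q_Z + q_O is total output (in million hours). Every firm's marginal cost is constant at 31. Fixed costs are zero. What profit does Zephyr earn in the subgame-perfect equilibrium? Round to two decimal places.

1305.38

Solve by backward induction. Given q_Z, the follower Orion maximises π_O = (208 - 3q_Z - 3q_O)q_O - 31q_O.
Setting the follower's marginal profit to zero, 177 - 3q_Z - 6q_O = 0, i.e. q_O = (177 - 3q_Z)/6.
The leader anticipates this reaction. Substituting into P = 208 - 3Q gives P = 239/2 - (3/2)q_Z, so π_Z = (239/2 - (3/2)q_Z)q_Z - 31q_Z.
The leader's first-order condition 177/2 - 3q_Z = 0 yields q_Z = 59/2.
Then q_O = (177 - 3·(59/2))/6 = 59/4.
Price P = 208 - 3·(177/4) = 301/4.
Zephyr's profit: (301/4 - 31)·(59/2) = 1305.3750.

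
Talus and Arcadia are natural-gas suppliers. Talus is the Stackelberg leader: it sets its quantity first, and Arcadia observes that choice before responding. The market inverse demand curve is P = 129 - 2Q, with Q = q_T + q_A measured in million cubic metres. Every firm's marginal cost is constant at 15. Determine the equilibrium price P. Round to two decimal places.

43.50

Solve by backward induction. Given q_T, the follower Arcadia maximises π_A = (129 - 2q_T - 2q_A)q_A - 15q_A.
Setting the follower's marginal profit to zero, 114 - 2q_T - 4q_A = 0, i.e. q_A = (114 - 2q_T)/4.
The leader anticipates this reaction. Substituting into P = 129 - 2Q gives P = 72 - q_T, so π_T = (72 - q_T)q_T - 15q_T.
The leader's first-order condition 57 - 2q_T = 0 yields q_T = 57/2.
Then q_A = (114 - 2·(57/2))/4 = 57/4.
Total output Q = 171/4, so price P = 129 - 2·(171/4) = 87/2.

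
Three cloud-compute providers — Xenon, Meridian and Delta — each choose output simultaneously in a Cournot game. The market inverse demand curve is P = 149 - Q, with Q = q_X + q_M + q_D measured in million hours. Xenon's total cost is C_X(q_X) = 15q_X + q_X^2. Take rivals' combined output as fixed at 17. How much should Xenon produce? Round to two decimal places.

With rivals' combined output fixed at 17, Xenon's profit is π_X = (149 - 17 - q_X)q_X - (15q_X + q_X²) = (132 - q_X)q_X - (15q_X + q_X²).
∂π_X/∂q_X = 117 - 4q_X = 0, so q_X = 117/4.

29.25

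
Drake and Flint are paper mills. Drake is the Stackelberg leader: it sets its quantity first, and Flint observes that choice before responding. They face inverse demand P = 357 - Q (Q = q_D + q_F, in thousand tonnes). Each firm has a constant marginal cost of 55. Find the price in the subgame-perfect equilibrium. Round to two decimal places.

130.50

The follower Flint best-responds to any q_D: π_F = (357 - Q)q_F - 55q_F.
Follower FOC: 302 - q_D - 2q_F = 0, so q_F(q_D) = (302 - q_D)/2.
The leader anticipates this reaction. Substituting into P = 357 - Q gives P = 206 - (1/2)q_D, so π_D = (206 - (1/2)q_D)q_D - 55q_D.
Maximising: ∂π_D/∂q_D = 151 - q_D = 0, giving q_D = 151.
Then q_F = (302 - 151)/2 = 151/2.
Total output Q = 453/2, so price P = 357 - 453/2 = 261/2.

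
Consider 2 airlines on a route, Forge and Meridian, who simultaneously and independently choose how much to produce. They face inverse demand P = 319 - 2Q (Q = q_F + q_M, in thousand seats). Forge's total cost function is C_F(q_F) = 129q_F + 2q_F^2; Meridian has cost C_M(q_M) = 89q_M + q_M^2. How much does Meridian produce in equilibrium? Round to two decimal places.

Forge's profit: π_F = (319 - 2Q)q_F - (129q_F + 2q_F²). Setting ∂π_F/∂q_F = 0: 190 - 8q_F - 2(q_M) = 0.
Meridian's first-order condition: 230 - 6q_M - 2(q_F) = 0.
Best responses: q_F = (190 - 2q_M)/8, q_M = (230 - 2q_F)/6.
Substituting one into the other gives q_F = 170/11 and q_M = 365/11.

33.18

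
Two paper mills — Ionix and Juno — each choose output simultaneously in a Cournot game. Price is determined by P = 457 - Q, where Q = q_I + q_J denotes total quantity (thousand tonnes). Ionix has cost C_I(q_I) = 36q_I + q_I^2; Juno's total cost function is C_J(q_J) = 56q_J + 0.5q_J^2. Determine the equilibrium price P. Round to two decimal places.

271.09

Ionix's profit: π_I = (457 - Q)q_I - (36q_I + q_I²). Setting ∂π_I/∂q_I = 0: 421 - 4q_I - (q_J) = 0.
Juno's first-order condition: 401 - 3q_J - (q_I) = 0.
Best responses: q_I = (421 - q_J)/4, q_J = (401 - q_I)/3.
Solving the pair: q_I = 862/11, q_J = 1183/11.
Total output Q = 185.9091, so price P = 457 - 185.9091 = 271.0909.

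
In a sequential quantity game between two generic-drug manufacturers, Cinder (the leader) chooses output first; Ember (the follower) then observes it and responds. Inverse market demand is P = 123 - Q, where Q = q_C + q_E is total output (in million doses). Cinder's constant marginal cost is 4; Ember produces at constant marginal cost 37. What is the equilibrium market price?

The follower Ember best-responds to any q_C: π_E = (123 - Q)q_E - 37q_E.
Setting the follower's marginal profit to zero, 86 - q_C - 2q_E = 0, i.e. q_E = (86 - q_C)/2.
The leader anticipates this reaction. Substituting into P = 123 - Q gives P = 80 - (1/2)q_C, so π_C = (80 - (1/2)q_C)q_C - 4q_C.
Leader FOC: 76 - q_C = 0, so q_C = 76.
Then q_E = (86 - 76)/2 = 5.
Total output Q = 81, so price P = 123 - 81 = 42.

42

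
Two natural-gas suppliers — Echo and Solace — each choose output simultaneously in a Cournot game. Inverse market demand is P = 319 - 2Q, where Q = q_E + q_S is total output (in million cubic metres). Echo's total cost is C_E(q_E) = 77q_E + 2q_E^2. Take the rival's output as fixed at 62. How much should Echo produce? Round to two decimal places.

With the rival's output fixed at 62, Echo's profit is π_E = (319 - 2·62 - 2q_E)q_E - (77q_E + 2q_E²) = (195 - 2q_E)q_E - (77q_E + 2q_E²).
∂π_E/∂q_E = 118 - 8q_E = 0, so q_E = 59/4.

14.75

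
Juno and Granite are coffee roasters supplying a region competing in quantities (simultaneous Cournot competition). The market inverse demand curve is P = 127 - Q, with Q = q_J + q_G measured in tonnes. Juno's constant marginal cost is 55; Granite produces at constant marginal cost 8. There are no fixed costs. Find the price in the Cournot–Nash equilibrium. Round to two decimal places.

Juno's profit: π_J = (127 - Q)q_J - (55q_J). Setting ∂π_J/∂q_J = 0: 72 - 2q_J - (q_G) = 0.
Granite's first-order condition: 119 - 2q_G - (q_J) = 0.
Rearranging gives the reaction functions q_J = (72 - q_G)/2 and q_G = (119 - q_J)/2.
Substituting one into the other gives q_J = 25/3 and q_G = 166/3.
Total output Q = 191/3, so price P = 127 - 191/3 = 190/3.

63.33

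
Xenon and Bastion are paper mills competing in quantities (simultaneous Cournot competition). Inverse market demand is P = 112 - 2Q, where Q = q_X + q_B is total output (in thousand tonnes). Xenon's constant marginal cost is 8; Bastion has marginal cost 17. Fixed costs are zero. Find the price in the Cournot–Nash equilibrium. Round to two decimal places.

45.67

Xenon's profit: π_X = (112 - 2Q)q_X - (8q_X). Setting ∂π_X/∂q_X = 0: 104 - 4q_X - 2(q_B) = 0.
Bastion's first-order condition: 95 - 4q_B - 2(q_X) = 0.
So q_X = (104 - 2q_B)/4 and q_B = (95 - 2q_X)/4.
Substituting one into the other gives q_X = 113/6 and q_B = 43/3.
Total output Q = 199/6, so price P = 112 - 2·(199/6) = 137/3.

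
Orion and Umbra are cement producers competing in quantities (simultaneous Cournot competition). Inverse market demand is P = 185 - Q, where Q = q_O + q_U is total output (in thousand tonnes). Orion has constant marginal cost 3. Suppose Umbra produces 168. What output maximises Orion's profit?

7

With the rival's output fixed at 168, Orion's profit is π_O = (185 - 168 - q_O)q_O - (3q_O) = (17 - q_O)q_O - (3q_O).
∂π_O/∂q_O = 14 - 2q_O = 0, so q_O = 7.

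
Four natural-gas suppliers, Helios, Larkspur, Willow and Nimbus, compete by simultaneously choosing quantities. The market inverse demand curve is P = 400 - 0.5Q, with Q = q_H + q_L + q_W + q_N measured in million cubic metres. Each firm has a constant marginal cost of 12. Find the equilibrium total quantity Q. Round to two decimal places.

Each firm earns π_i = (400 - 0.5Q)q_i - 12q_i.
Setting ∂π_i/∂q_i = 0 with rivals' quantities fixed: 388 - q_i - (1/2)·Σ_{j≠i} q_j = 0.
With identical firms every q_j equals q_i, so Σ_{j≠i} q_j = 3q_i and 388 = (5/2)q_i, giving q_i = 776/5.
Total output Q = 776/5 + 776/5 + 776/5 + 776/5 = 620.8000.

620.80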